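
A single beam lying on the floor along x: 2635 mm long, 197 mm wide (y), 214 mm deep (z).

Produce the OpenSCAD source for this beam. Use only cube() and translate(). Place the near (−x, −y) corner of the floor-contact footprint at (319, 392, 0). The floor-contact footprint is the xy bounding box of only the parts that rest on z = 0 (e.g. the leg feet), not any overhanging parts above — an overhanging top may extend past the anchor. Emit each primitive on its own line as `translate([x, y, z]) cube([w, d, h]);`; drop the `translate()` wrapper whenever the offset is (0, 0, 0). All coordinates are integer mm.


translate([319, 392, 0]) cube([2635, 197, 214]);


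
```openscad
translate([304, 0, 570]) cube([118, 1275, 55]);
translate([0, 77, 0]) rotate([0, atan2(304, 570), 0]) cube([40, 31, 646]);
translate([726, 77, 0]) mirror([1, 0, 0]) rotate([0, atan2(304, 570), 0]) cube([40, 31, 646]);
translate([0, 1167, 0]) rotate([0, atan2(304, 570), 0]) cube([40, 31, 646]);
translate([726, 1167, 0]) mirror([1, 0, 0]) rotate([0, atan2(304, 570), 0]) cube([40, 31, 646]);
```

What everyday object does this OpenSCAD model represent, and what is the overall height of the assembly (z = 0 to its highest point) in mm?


A sawhorse. The overall height is 625 mm.

A beam across two mirrored pairs of raked legs — a sawhorse. The beam's underside is at z = 570 (matching the legs' vertical rise in atan2(304, 570)) and the beam is 55 mm tall, so its top is at 570 + 55 = 625 mm. The raked legs top out at the beam's underside, so that is the highest point.


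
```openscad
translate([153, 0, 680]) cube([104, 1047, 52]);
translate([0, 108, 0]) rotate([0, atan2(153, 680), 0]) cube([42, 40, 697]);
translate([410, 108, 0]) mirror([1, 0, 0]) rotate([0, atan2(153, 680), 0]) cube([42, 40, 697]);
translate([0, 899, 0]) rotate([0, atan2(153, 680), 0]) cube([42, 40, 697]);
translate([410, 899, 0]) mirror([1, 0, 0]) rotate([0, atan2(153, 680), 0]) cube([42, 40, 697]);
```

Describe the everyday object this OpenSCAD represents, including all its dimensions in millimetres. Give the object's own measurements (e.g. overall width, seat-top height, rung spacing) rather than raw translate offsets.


A sawhorse. A 104×1047×52 mm beam (x, y, z) sits on two A-frame leg pairs. Each pair is two raked legs of 42×40 mm section (40 mm along y) splaying symmetrically in x. Each leg rises 680 mm vertically over 153 mm of horizontal reach and is 697 mm long along its own axis. Every leg's outer bottom edge rests on the floor and its outer top edge meets a bottom edge of the beam — the left legs (tilting toward +x) meet the beam's −x bottom edge, the right legs (their mirror images, tilting toward −x) meet its +x bottom edge — so the leg tops tuck under the beam, the beam's underside is 680 mm above the floor, and the feet are 410 mm apart outside-to-outside with the beam centred between them. The two leg pairs are set in 108 mm from either end of the beam.


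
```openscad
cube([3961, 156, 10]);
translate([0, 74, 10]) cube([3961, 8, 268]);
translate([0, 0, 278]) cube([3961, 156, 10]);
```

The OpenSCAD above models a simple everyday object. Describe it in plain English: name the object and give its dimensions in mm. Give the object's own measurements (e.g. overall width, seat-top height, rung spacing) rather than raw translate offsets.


An I-beam lying along x, 3961 mm long. Overall section height 288 mm. Two flanges 156 mm wide (y) and 10 mm thick, one on the floor and one at the top; a web 8 mm thick runs between them, centred on the flange width.


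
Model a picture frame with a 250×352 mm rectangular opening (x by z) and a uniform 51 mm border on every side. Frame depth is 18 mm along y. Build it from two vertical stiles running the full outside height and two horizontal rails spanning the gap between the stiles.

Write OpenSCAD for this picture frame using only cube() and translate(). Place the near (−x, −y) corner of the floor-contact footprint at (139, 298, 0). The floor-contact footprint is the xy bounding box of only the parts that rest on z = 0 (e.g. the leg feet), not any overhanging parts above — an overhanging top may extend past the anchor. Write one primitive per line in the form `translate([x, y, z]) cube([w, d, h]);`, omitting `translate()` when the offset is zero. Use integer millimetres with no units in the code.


translate([139, 298, 0]) cube([51, 18, 454]);
translate([440, 298, 0]) cube([51, 18, 454]);
translate([190, 298, 0]) cube([250, 18, 51]);
translate([190, 298, 403]) cube([250, 18, 51]);


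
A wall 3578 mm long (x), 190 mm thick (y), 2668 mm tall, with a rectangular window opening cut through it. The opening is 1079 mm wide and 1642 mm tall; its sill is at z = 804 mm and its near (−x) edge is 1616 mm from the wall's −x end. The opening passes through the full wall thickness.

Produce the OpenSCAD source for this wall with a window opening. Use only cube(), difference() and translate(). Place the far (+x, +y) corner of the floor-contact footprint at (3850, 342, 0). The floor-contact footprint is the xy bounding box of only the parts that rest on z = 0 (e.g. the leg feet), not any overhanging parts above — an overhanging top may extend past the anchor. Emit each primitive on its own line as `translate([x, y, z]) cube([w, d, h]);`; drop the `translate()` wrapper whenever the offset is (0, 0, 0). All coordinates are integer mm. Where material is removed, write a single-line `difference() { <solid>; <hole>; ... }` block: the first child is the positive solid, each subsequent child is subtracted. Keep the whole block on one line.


difference() { translate([272, 152, 0]) cube([3578, 190, 2668]); translate([1888, 152, 804]) cube([1079, 190, 1642]); }


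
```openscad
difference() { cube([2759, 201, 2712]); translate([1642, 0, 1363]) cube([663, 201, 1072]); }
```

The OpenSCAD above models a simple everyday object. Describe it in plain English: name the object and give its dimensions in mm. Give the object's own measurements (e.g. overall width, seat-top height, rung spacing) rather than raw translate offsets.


A wall 2759 mm long (x), 201 mm thick (y), 2712 mm tall, with a rectangular window opening cut through it. The opening is 663 mm wide and 1072 mm tall; its sill is at z = 1363 mm and its near (−x) edge is 1642 mm from the wall's −x end. The opening passes through the full wall thickness.


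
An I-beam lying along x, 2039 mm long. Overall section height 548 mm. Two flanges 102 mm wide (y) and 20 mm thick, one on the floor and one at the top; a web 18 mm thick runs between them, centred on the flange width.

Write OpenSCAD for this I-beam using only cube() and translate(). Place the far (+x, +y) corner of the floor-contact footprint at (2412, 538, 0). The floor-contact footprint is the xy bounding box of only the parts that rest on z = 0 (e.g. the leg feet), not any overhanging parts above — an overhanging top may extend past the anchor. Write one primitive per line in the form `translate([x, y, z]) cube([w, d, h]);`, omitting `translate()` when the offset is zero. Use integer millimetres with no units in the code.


translate([373, 436, 0]) cube([2039, 102, 20]);
translate([373, 478, 20]) cube([2039, 18, 508]);
translate([373, 436, 528]) cube([2039, 102, 20]);


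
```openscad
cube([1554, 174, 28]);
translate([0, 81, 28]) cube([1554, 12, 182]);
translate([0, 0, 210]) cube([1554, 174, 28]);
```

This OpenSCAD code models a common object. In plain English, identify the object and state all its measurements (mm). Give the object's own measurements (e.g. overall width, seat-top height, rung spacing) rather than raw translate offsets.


An I-beam lying along x, 1554 mm long. Overall section height 238 mm. Two flanges 174 mm wide (y) and 28 mm thick, one on the floor and one at the top; a web 12 mm thick runs between them, centred on the flange width.


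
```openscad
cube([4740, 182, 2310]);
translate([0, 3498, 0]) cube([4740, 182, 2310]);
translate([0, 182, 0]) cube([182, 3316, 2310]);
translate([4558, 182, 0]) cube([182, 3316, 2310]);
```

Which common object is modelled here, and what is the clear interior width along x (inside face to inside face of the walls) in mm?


A house (or room) frame. The interior width is 4376 mm.

Four 2310 mm walls enclosing a rectangle with no floor or roof — a room or house frame. Outside width is 4740 mm and wall thickness is 182 mm, so the interior width is 4740 − 2 × 182 = 4376 mm.


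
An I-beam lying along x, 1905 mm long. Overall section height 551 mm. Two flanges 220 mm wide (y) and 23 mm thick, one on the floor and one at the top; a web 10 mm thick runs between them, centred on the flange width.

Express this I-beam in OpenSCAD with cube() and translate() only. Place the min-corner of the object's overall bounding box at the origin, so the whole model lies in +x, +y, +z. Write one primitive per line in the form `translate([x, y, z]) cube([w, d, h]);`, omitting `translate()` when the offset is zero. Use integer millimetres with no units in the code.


cube([1905, 220, 23]);
translate([0, 105, 23]) cube([1905, 10, 505]);
translate([0, 0, 528]) cube([1905, 220, 23]);


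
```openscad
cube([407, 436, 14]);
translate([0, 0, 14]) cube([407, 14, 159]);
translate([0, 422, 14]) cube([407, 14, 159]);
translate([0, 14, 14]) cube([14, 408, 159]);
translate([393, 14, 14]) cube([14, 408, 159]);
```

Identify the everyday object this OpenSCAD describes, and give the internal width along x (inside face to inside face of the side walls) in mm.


An open box. The internal width is 379 mm.

A 407×436 base slab with four walls standing on it — an open box. The base is 407 mm wide and the walls are 14 mm thick, so the internal width is 407 − 2 × 14 = 379 mm.


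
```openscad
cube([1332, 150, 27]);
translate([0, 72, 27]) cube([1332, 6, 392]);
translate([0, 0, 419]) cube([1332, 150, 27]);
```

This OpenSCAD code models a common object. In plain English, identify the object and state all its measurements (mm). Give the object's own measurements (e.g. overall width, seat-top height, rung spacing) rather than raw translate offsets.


An I-beam lying along x, 1332 mm long. Overall section height 446 mm. Two flanges 150 mm wide (y) and 27 mm thick, one on the floor and one at the top; a web 6 mm thick runs between them, centred on the flange width.


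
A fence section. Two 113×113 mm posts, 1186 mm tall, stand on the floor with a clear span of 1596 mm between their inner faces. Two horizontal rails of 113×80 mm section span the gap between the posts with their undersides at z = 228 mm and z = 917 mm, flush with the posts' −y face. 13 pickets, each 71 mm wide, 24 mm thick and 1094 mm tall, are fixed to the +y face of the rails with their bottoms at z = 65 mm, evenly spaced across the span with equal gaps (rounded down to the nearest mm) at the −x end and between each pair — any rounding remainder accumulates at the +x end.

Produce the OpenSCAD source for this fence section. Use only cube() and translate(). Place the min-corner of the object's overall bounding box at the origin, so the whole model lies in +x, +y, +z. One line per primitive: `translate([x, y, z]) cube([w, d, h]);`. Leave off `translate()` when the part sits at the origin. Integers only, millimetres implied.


cube([113, 113, 1186]);
translate([1709, 0, 0]) cube([113, 113, 1186]);
translate([113, 0, 228]) cube([1596, 113, 80]);
translate([113, 0, 917]) cube([1596, 113, 80]);
translate([161, 113, 65]) cube([71, 24, 1094]);
translate([280, 113, 65]) cube([71, 24, 1094]);
translate([399, 113, 65]) cube([71, 24, 1094]);
translate([518, 113, 65]) cube([71, 24, 1094]);
translate([637, 113, 65]) cube([71, 24, 1094]);
translate([756, 113, 65]) cube([71, 24, 1094]);
translate([875, 113, 65]) cube([71, 24, 1094]);
translate([994, 113, 65]) cube([71, 24, 1094]);
translate([1113, 113, 65]) cube([71, 24, 1094]);
translate([1232, 113, 65]) cube([71, 24, 1094]);
translate([1351, 113, 65]) cube([71, 24, 1094]);
translate([1470, 113, 65]) cube([71, 24, 1094]);
translate([1589, 113, 65]) cube([71, 24, 1094]);


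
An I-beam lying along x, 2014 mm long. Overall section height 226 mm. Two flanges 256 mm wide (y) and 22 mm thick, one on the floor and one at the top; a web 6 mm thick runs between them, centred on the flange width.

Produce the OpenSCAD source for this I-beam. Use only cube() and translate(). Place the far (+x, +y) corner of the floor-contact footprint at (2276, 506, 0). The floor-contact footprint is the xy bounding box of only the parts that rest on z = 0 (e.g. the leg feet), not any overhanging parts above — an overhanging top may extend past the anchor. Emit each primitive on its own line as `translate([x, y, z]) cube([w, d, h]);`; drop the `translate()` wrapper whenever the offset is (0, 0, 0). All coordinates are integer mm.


translate([262, 250, 0]) cube([2014, 256, 22]);
translate([262, 375, 22]) cube([2014, 6, 182]);
translate([262, 250, 204]) cube([2014, 256, 22]);


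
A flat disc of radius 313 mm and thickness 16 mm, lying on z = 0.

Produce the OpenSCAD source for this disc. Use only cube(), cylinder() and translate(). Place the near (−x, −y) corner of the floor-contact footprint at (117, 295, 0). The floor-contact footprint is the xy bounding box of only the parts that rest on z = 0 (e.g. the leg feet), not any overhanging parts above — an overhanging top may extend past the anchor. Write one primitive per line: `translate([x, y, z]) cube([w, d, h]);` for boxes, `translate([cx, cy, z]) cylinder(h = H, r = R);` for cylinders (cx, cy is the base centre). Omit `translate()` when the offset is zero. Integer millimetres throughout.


translate([430, 608, 0]) cylinder(h = 16, r = 313);


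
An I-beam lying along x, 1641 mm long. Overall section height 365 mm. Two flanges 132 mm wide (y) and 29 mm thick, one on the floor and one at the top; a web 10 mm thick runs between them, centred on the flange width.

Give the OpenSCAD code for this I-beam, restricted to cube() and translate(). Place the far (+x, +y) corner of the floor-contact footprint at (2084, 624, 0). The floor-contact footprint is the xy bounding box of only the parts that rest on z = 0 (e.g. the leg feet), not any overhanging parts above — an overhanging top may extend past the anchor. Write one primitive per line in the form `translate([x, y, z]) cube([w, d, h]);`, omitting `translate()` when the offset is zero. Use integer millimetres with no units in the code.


translate([443, 492, 0]) cube([1641, 132, 29]);
translate([443, 553, 29]) cube([1641, 10, 307]);
translate([443, 492, 336]) cube([1641, 132, 29]);


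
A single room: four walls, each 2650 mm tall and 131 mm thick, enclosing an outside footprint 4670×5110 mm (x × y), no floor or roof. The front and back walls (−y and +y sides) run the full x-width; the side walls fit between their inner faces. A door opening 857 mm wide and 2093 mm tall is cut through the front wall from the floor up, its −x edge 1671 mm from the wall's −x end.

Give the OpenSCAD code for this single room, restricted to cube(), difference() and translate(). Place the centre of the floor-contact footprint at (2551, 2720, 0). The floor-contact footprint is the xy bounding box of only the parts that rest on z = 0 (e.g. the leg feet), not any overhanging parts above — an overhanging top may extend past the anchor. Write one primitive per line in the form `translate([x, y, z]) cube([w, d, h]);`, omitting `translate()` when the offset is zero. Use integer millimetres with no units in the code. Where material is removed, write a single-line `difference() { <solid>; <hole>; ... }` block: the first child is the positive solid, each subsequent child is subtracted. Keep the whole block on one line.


difference() { translate([216, 165, 0]) cube([4670, 131, 2650]); translate([1887, 165, 0]) cube([857, 131, 2093]); }
translate([216, 5144, 0]) cube([4670, 131, 2650]);
translate([216, 296, 0]) cube([131, 4848, 2650]);
translate([4755, 296, 0]) cube([131, 4848, 2650]);


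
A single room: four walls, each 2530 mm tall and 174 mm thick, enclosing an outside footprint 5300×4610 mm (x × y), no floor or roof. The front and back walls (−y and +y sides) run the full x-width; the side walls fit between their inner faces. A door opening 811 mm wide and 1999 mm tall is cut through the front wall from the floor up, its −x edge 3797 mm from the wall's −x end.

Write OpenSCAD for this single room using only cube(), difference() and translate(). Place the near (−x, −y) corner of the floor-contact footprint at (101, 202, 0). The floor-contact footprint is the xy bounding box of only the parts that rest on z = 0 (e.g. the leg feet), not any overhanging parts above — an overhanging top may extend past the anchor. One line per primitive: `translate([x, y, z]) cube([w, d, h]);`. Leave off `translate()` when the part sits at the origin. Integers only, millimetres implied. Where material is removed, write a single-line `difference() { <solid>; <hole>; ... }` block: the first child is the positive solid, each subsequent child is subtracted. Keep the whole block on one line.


difference() { translate([101, 202, 0]) cube([5300, 174, 2530]); translate([3898, 202, 0]) cube([811, 174, 1999]); }
translate([101, 4638, 0]) cube([5300, 174, 2530]);
translate([101, 376, 0]) cube([174, 4262, 2530]);
translate([5227, 376, 0]) cube([174, 4262, 2530]);


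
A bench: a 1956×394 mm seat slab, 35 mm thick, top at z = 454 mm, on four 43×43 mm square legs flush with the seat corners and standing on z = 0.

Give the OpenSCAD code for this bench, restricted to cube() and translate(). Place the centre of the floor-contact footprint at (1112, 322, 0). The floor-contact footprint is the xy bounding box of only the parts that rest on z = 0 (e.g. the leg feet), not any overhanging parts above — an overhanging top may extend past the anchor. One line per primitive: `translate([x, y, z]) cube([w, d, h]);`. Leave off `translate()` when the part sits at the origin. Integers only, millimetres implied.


translate([134, 125, 419]) cube([1956, 394, 35]);
translate([134, 125, 0]) cube([43, 43, 419]);
translate([134, 476, 0]) cube([43, 43, 419]);
translate([2047, 125, 0]) cube([43, 43, 419]);
translate([2047, 476, 0]) cube([43, 43, 419]);


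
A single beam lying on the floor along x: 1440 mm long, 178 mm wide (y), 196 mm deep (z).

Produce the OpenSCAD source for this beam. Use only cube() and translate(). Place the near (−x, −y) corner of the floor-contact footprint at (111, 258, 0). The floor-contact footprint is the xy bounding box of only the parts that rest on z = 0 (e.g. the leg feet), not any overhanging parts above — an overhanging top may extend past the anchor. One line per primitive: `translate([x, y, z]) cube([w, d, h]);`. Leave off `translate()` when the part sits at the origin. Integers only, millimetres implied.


translate([111, 258, 0]) cube([1440, 178, 196]);


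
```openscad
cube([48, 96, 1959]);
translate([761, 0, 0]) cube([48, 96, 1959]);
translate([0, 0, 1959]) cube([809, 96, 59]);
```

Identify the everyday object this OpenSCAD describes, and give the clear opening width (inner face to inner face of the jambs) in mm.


A door frame. The clear opening width is 713 mm.

Two 1959 mm tall posts with a header on top — a door frame. The left jamb is 48 mm wide at x = 0; the right jamb starts at x = 761. The clear opening is 761 − 48 = 713 mm.


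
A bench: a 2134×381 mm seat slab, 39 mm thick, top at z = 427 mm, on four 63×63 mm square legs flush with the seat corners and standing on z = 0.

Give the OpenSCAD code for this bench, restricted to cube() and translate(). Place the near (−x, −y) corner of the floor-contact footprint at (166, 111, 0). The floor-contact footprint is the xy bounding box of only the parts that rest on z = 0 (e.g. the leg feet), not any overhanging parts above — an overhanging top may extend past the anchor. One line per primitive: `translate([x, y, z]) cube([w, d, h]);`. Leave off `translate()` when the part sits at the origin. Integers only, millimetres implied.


translate([166, 111, 388]) cube([2134, 381, 39]);
translate([166, 111, 0]) cube([63, 63, 388]);
translate([166, 429, 0]) cube([63, 63, 388]);
translate([2237, 111, 0]) cube([63, 63, 388]);
translate([2237, 429, 0]) cube([63, 63, 388]);


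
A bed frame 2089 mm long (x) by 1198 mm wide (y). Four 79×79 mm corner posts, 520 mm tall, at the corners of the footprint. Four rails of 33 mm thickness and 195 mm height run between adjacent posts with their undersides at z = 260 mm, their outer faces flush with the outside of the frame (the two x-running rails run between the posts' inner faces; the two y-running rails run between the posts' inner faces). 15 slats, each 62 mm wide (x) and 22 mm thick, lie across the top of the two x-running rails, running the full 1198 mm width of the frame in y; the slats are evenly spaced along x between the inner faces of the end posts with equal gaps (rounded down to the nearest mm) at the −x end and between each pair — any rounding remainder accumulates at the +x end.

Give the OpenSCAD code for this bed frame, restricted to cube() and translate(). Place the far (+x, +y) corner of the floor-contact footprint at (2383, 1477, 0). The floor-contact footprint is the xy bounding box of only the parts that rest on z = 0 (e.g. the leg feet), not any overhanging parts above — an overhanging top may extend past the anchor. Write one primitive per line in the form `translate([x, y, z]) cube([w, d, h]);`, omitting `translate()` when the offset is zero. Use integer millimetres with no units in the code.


translate([294, 279, 0]) cube([79, 79, 520]);
translate([294, 1398, 0]) cube([79, 79, 520]);
translate([2304, 279, 0]) cube([79, 79, 520]);
translate([2304, 1398, 0]) cube([79, 79, 520]);
translate([373, 279, 260]) cube([1931, 33, 195]);
translate([373, 1444, 260]) cube([1931, 33, 195]);
translate([294, 358, 260]) cube([33, 1040, 195]);
translate([2350, 358, 260]) cube([33, 1040, 195]);
translate([435, 279, 455]) cube([62, 1198, 22]);
translate([559, 279, 455]) cube([62, 1198, 22]);
translate([683, 279, 455]) cube([62, 1198, 22]);
translate([807, 279, 455]) cube([62, 1198, 22]);
translate([931, 279, 455]) cube([62, 1198, 22]);
translate([1055, 279, 455]) cube([62, 1198, 22]);
translate([1179, 279, 455]) cube([62, 1198, 22]);
translate([1303, 279, 455]) cube([62, 1198, 22]);
translate([1427, 279, 455]) cube([62, 1198, 22]);
translate([1551, 279, 455]) cube([62, 1198, 22]);
translate([1675, 279, 455]) cube([62, 1198, 22]);
translate([1799, 279, 455]) cube([62, 1198, 22]);
translate([1923, 279, 455]) cube([62, 1198, 22]);
translate([2047, 279, 455]) cube([62, 1198, 22]);
translate([2171, 279, 455]) cube([62, 1198, 22]);


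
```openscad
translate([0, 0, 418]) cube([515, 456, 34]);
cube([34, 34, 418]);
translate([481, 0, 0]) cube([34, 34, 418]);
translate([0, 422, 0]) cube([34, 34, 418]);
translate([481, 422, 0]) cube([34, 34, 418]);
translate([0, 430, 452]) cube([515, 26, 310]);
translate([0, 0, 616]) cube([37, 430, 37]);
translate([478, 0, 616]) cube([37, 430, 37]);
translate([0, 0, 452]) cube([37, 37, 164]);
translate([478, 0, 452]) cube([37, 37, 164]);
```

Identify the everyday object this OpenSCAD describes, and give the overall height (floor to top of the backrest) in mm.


A chair. The overall height is 762 mm.

A slab on four corner posts with a tall panel at the back — a chair. The seat slab sits at z = 418 with thickness 34, and the 310 mm backrest starts at the seat top, so the overall height is 418 + 34 + 310 = 762 mm.


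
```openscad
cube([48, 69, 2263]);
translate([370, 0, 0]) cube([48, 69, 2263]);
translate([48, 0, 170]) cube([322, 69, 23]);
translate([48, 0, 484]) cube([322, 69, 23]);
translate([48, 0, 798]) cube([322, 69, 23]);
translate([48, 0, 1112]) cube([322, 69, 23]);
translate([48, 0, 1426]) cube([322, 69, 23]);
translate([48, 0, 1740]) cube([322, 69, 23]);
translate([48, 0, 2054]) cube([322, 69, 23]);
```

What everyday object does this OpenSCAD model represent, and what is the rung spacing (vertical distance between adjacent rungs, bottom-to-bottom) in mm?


A ladder. The rung spacing is 314 mm.

Two tall 48×69 posts with 7 short bars between them — a ladder. Adjacent rungs sit at z = 170 and z = 484, so the spacing is 484 − 170 = 314 mm.


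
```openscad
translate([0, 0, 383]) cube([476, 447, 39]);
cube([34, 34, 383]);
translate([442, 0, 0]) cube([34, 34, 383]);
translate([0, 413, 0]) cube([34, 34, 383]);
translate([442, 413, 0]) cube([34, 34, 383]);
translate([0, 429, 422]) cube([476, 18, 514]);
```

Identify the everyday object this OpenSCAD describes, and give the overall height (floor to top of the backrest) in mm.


A chair. The overall height is 936 mm.

A slab on four corner posts with a tall panel at the back — a chair. The seat slab sits at z = 383 with thickness 39, and the 514 mm backrest starts at the seat top, so the overall height is 383 + 39 + 514 = 936 mm.


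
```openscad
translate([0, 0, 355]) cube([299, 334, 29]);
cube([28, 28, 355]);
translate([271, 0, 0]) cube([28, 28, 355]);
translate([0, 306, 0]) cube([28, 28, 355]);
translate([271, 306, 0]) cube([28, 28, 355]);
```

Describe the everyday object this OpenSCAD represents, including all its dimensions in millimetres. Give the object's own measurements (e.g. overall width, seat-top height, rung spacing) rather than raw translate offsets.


A four-legged stool. The seat is a 299×334×29 mm slab whose top surface is at z = 384 mm; four square legs, each 28×28 mm in cross-section, run from the floor (z = 0) to the underside of the seat, each flush with a corner of the seat.


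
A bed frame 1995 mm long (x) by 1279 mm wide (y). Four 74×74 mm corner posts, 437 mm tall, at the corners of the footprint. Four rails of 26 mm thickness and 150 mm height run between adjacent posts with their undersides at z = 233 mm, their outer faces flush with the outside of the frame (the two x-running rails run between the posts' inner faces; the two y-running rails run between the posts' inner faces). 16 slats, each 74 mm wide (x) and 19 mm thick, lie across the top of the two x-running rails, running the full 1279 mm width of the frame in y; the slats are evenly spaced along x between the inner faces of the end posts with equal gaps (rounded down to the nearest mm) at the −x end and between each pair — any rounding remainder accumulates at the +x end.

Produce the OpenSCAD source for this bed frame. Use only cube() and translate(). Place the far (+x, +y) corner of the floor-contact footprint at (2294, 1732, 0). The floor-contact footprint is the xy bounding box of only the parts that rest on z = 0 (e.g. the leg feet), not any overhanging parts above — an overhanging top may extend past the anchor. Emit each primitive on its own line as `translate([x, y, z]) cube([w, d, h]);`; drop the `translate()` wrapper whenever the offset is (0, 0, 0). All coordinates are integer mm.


translate([299, 453, 0]) cube([74, 74, 437]);
translate([299, 1658, 0]) cube([74, 74, 437]);
translate([2220, 453, 0]) cube([74, 74, 437]);
translate([2220, 1658, 0]) cube([74, 74, 437]);
translate([373, 453, 233]) cube([1847, 26, 150]);
translate([373, 1706, 233]) cube([1847, 26, 150]);
translate([299, 527, 233]) cube([26, 1131, 150]);
translate([2268, 527, 233]) cube([26, 1131, 150]);
translate([412, 453, 383]) cube([74, 1279, 19]);
translate([525, 453, 383]) cube([74, 1279, 19]);
translate([638, 453, 383]) cube([74, 1279, 19]);
translate([751, 453, 383]) cube([74, 1279, 19]);
translate([864, 453, 383]) cube([74, 1279, 19]);
translate([977, 453, 383]) cube([74, 1279, 19]);
translate([1090, 453, 383]) cube([74, 1279, 19]);
translate([1203, 453, 383]) cube([74, 1279, 19]);
translate([1316, 453, 383]) cube([74, 1279, 19]);
translate([1429, 453, 383]) cube([74, 1279, 19]);
translate([1542, 453, 383]) cube([74, 1279, 19]);
translate([1655, 453, 383]) cube([74, 1279, 19]);
translate([1768, 453, 383]) cube([74, 1279, 19]);
translate([1881, 453, 383]) cube([74, 1279, 19]);
translate([1994, 453, 383]) cube([74, 1279, 19]);
translate([2107, 453, 383]) cube([74, 1279, 19]);


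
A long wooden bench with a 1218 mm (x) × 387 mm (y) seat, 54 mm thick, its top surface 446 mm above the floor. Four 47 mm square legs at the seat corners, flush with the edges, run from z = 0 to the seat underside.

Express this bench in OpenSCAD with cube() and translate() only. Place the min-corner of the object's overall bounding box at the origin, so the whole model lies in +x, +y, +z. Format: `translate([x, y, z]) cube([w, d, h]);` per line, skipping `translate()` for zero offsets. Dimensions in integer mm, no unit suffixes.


translate([0, 0, 392]) cube([1218, 387, 54]);
cube([47, 47, 392]);
translate([0, 340, 0]) cube([47, 47, 392]);
translate([1171, 0, 0]) cube([47, 47, 392]);
translate([1171, 340, 0]) cube([47, 47, 392]);


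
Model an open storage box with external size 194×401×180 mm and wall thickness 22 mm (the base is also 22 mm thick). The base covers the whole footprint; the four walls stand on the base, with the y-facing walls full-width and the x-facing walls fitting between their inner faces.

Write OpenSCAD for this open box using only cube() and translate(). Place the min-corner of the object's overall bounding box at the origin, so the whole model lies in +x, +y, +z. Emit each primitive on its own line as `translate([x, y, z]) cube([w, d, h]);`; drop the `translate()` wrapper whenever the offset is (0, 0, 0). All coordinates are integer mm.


cube([194, 401, 22]);
translate([0, 0, 22]) cube([194, 22, 158]);
translate([0, 379, 22]) cube([194, 22, 158]);
translate([0, 22, 22]) cube([22, 357, 158]);
translate([172, 22, 22]) cube([22, 357, 158]);


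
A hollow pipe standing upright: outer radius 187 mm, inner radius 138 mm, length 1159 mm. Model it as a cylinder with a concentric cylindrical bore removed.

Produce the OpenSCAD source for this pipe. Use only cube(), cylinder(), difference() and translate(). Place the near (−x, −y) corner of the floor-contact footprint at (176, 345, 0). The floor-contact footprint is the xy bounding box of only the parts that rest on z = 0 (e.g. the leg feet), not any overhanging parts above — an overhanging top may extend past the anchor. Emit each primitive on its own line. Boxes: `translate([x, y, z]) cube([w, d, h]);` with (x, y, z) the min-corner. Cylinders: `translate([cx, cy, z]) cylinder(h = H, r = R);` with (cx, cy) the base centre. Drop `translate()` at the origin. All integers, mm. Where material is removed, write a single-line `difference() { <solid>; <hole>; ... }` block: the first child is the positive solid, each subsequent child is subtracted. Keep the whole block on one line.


difference() { translate([363, 532, 0]) cylinder(h = 1159, r = 187); translate([363, 532, 0]) cylinder(h = 1159, r = 138); }


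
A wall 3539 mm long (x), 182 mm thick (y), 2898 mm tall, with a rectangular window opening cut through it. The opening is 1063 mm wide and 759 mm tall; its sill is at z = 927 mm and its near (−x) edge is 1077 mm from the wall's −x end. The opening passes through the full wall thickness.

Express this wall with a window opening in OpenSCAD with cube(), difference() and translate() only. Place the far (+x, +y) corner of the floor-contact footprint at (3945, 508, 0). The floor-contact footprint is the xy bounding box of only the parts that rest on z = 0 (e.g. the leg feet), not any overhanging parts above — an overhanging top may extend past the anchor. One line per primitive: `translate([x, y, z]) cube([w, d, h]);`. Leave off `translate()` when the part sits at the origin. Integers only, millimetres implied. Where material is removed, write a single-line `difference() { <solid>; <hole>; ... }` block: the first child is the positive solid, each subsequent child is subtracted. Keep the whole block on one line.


difference() { translate([406, 326, 0]) cube([3539, 182, 2898]); translate([1483, 326, 927]) cube([1063, 182, 759]); }


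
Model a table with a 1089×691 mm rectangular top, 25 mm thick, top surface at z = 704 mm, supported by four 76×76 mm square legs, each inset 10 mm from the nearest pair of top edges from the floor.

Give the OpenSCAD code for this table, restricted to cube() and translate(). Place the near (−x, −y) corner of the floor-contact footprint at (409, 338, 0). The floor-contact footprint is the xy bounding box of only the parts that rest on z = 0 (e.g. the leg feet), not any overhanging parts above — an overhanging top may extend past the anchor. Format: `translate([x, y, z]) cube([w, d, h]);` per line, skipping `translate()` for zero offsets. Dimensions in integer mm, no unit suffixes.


translate([399, 328, 679]) cube([1089, 691, 25]);
translate([409, 338, 0]) cube([76, 76, 679]);
translate([1402, 338, 0]) cube([76, 76, 679]);
translate([409, 933, 0]) cube([76, 76, 679]);
translate([1402, 933, 0]) cube([76, 76, 679]);


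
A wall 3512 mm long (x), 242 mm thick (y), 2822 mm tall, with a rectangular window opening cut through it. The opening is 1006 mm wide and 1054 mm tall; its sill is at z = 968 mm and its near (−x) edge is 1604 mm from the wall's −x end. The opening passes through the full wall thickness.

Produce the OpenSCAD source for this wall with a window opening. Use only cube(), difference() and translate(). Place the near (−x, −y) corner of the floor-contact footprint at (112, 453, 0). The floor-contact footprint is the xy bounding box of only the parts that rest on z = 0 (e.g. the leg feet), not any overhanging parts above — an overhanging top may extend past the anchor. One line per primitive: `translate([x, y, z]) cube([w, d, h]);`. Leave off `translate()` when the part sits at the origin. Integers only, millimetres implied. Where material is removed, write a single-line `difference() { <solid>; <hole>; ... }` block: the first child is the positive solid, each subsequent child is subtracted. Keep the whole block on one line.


difference() { translate([112, 453, 0]) cube([3512, 242, 2822]); translate([1716, 453, 968]) cube([1006, 242, 1054]); }


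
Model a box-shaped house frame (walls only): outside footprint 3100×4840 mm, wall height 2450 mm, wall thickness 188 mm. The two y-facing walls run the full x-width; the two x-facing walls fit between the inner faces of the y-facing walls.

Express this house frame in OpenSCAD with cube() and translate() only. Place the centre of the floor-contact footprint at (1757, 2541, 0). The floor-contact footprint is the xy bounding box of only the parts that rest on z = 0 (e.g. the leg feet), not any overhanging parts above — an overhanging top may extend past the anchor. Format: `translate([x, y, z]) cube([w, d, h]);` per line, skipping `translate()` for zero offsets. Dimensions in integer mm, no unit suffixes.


translate([207, 121, 0]) cube([3100, 188, 2450]);
translate([207, 4773, 0]) cube([3100, 188, 2450]);
translate([207, 309, 0]) cube([188, 4464, 2450]);
translate([3119, 309, 0]) cube([188, 4464, 2450]);


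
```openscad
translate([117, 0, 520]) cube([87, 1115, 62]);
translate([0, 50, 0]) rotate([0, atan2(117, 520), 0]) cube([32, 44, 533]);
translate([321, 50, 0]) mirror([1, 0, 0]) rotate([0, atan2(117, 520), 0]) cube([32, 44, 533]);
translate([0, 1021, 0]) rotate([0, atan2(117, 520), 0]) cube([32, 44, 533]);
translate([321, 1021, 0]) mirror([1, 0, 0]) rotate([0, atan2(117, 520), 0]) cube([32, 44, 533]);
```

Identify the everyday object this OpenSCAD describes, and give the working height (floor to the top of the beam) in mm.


A sawhorse. The overall height is 582 mm.

A beam across two mirrored pairs of raked legs — a sawhorse. The beam's underside is at z = 520 (matching the legs' vertical rise in atan2(117, 520)) and the beam is 62 mm tall, so its top is at 520 + 62 = 582 mm. The raked legs top out at the beam's underside, so that is the highest point.


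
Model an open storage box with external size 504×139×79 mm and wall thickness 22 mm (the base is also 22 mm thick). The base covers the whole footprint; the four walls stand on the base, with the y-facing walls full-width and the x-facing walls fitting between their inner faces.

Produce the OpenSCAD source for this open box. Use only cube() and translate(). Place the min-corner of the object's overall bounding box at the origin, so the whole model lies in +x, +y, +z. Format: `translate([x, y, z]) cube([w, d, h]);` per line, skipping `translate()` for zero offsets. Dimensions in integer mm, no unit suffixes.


cube([504, 139, 22]);
translate([0, 0, 22]) cube([504, 22, 57]);
translate([0, 117, 22]) cube([504, 22, 57]);
translate([0, 22, 22]) cube([22, 95, 57]);
translate([482, 22, 22]) cube([22, 95, 57]);


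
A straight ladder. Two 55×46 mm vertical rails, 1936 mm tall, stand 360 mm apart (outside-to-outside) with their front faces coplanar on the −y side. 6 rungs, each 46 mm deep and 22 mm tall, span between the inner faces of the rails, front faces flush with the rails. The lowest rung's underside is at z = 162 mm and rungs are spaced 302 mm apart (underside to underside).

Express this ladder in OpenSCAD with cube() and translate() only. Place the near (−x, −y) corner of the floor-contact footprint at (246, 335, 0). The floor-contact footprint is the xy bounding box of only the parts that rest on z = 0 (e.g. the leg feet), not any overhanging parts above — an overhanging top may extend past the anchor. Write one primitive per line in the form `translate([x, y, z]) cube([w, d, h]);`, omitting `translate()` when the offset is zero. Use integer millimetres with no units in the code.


translate([246, 335, 0]) cube([55, 46, 1936]);
translate([551, 335, 0]) cube([55, 46, 1936]);
translate([301, 335, 162]) cube([250, 46, 22]);
translate([301, 335, 464]) cube([250, 46, 22]);
translate([301, 335, 766]) cube([250, 46, 22]);
translate([301, 335, 1068]) cube([250, 46, 22]);
translate([301, 335, 1370]) cube([250, 46, 22]);
translate([301, 335, 1672]) cube([250, 46, 22]);


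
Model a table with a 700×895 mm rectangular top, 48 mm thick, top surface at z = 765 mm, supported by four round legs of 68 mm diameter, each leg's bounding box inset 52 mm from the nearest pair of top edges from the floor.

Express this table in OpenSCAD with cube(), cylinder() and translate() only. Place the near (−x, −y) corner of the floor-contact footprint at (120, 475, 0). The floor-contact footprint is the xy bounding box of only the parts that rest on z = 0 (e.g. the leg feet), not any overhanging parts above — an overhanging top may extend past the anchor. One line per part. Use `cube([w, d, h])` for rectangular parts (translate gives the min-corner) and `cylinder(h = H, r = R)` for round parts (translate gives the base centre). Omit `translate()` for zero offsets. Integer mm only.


translate([68, 423, 717]) cube([700, 895, 48]);
translate([154, 509, 0]) cylinder(h = 717, r = 34);
translate([682, 509, 0]) cylinder(h = 717, r = 34);
translate([154, 1232, 0]) cylinder(h = 717, r = 34);
translate([682, 1232, 0]) cylinder(h = 717, r = 34);


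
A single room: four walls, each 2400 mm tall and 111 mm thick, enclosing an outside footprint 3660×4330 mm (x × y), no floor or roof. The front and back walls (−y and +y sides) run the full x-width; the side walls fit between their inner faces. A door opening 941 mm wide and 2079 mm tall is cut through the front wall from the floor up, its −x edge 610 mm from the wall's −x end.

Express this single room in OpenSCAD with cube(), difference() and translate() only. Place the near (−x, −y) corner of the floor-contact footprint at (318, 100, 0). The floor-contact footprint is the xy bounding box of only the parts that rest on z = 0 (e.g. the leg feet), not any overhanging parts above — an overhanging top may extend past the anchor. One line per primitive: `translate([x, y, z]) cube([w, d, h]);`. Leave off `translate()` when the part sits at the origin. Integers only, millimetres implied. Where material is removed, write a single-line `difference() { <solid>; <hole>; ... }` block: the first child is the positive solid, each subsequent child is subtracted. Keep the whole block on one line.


difference() { translate([318, 100, 0]) cube([3660, 111, 2400]); translate([928, 100, 0]) cube([941, 111, 2079]); }
translate([318, 4319, 0]) cube([3660, 111, 2400]);
translate([318, 211, 0]) cube([111, 4108, 2400]);
translate([3867, 211, 0]) cube([111, 4108, 2400]);
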